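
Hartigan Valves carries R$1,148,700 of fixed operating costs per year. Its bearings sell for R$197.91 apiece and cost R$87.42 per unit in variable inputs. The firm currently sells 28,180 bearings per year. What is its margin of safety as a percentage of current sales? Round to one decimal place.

Contribution margin per unit = R$197.91 − R$87.42 = R$110.49. Break-even units = R$1,148,700 ÷ R$110.49 = 10,396.42; break-even revenue = 10,396.42 × R$197.91 = R$2,057,554.68.
Actual sales revenue = 28,180 × R$197.91 = R$5,577,103.80.
Margin of safety = (R$5,577,103.80 − R$2,057,554.68) ÷ R$5,577,103.80 = 63.1%.

63.1%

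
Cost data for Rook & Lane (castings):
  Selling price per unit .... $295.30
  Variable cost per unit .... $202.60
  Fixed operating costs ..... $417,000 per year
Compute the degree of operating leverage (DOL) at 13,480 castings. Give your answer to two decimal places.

1.50

At 13,480 units, contribution = 13,480 × $92.70 = $1,249,596.00.
Subtracting fixed costs: EBIT = $1,249,596.00 − $417,000 = $832,596.00.
Degree of operating leverage = $1,249,596.00 / $832,596.00 = 1.5008.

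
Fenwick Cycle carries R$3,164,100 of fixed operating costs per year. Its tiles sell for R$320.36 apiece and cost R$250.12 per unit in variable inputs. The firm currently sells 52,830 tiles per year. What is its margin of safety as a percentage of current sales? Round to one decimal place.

14.7%

Contribution margin per unit = R$320.36 − R$250.12 = R$70.24. Break-even units = R$3,164,100 ÷ R$70.24 = 45,046.98; break-even revenue = 45,046.98 × R$320.36 = R$14,431,251.08.
Actual sales revenue = 52,830 × R$320.36 = R$16,924,618.80.
Margin of safety = (R$16,924,618.80 − R$14,431,251.08) ÷ R$16,924,618.80 = 14.7%.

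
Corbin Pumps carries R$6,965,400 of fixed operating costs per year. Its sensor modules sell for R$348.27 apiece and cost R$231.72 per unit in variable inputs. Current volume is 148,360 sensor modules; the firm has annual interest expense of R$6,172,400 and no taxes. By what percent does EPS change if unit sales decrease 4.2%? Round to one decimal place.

At 148,360 units, contribution = 148,360 × R$116.55 = R$17,291,358.00.
EBIT = R$17,291,358.00 − R$6,965,400 = R$10,325,958.00.
Interest = R$6,172,400.00, so EBIT − I = R$4,153,558.00.
DCL = total CM / (EBIT − I) = R$17,291,358.00 / R$4,153,558.00 = 4.1630.
EPS therefore changes by 4.1630 × (-4.2%) = -17.5%.

-17.5%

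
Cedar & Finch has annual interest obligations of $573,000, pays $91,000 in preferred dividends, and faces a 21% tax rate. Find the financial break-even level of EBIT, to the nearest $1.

$688,190

Preferred dividends are paid after tax, so their pre-tax equivalent is $91,000 ÷ (1 − 0.21) = $115,189.87.
EPS = 0 when EBIT covers interest plus the pre-tax preferred burden: $573,000 + $115,189.87 = $688,189.87.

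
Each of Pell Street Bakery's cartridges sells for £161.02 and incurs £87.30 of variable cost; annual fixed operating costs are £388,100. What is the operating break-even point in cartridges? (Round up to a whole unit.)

Unit CM = price − variable cost = £161.02 − £87.30 = £73.72.
Break-even volume = fixed costs ÷ CM per unit = £388,100 ÷ £73.72 = 5,264.51, so 5,265 cartridges.

5,265 cartridges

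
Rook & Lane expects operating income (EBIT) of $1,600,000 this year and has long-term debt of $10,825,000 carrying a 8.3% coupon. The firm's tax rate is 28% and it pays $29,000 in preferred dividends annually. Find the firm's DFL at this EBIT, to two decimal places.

2.42

Annual interest charges come to $898,475.00.
Pre-tax preferred-dividend burden = $29,000 ÷ (1 − 0.28) = $40,277.78.
DFL = EBIT ÷ [EBIT − I − D_p/(1−t)] = $1,600,000 ÷ [$1,600,000 − $898,475.00 − $40,277.78] = $1,600,000 ÷ $661,247.22 = 2.4197.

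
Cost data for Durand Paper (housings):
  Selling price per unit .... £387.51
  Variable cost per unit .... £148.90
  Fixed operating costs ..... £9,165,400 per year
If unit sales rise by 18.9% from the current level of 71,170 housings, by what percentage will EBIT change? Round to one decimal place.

Total contribution margin = 71,170 × £238.61 = £16,981,873.70.
Subtracting fixed costs: EBIT = £16,981,873.70 − £9,165,400 = £7,816,473.70.
So DOL = total CM / EBIT = £16,981,873.70 / £7,816,473.70 = 2.1726.
%ΔEBIT = DOL × %ΔSales = 2.1726 × +18.9% = +41.1%.

+41.1%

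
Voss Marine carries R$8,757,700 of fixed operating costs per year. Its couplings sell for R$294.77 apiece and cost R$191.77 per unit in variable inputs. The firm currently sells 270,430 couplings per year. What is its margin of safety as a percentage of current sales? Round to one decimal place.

68.6%

Contribution margin per unit = R$294.77 − R$191.77 = R$103.00. Break-even units = R$8,757,700 ÷ R$103.00 = 85,026.21; break-even revenue = 85,026.21 × R$294.77 = R$25,063,176.98.
Actual sales revenue = 270,430 × R$294.77 = R$79,714,651.10.
Margin of safety = (R$79,714,651.10 − R$25,063,176.98) ÷ R$79,714,651.10 = 68.6%.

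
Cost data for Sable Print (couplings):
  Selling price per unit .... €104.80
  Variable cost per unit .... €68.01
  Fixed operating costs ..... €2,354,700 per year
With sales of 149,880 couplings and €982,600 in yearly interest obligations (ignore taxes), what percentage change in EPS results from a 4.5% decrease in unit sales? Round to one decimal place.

-11.4%

At 149,880 units, contribution = 149,880 × €36.79 = €5,514,085.20.
Subtracting fixed costs: EBIT = €5,514,085.20 − €2,354,700 = €3,159,385.20.
After interest of €982,600.00, pre-tax earnings = €2,176,785.20.
DCL = total CM / (EBIT − I) = €5,514,085.20 / €2,176,785.20 = 2.5331.
EPS therefore changes by 2.5331 × (-4.5%) = -11.4%.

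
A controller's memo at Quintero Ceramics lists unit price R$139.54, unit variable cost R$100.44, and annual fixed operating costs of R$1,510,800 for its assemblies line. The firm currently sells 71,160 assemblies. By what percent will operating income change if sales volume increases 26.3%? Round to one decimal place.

+57.5%

Contribution at this volume is 71,160 × R$39.10 = R$2,782,356.00.
Subtracting fixed costs: EBIT = R$2,782,356.00 − R$1,510,800 = R$1,271,556.00.
DOL = contribution ÷ EBIT = R$2,782,356.00 ÷ R$1,271,556.00 = 2.1882.
Operating income changes by 2.1882 × +26.3% = +57.5%.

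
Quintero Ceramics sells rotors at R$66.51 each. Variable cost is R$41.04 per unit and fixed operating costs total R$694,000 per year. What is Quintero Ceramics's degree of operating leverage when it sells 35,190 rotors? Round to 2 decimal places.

At 35,190 units, contribution = 35,190 × R$25.47 = R$896,289.30.
Operating income = contribution − fixed costs = R$896,289.30 − R$694,000 = R$202,289.30.
DOL = contribution ÷ EBIT = R$896,289.30 ÷ R$202,289.30 = 4.4307.

4.43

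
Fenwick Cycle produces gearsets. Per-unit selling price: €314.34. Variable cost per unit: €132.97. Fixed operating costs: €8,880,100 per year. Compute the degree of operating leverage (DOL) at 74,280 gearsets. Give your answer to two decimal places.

2.93

Total contribution margin = 74,280 × €181.37 = €13,472,163.60.
Subtracting fixed costs: EBIT = €13,472,163.60 − €8,880,100 = €4,592,063.60.
Degree of operating leverage = €13,472,163.60 / €4,592,063.60 = 2.9338.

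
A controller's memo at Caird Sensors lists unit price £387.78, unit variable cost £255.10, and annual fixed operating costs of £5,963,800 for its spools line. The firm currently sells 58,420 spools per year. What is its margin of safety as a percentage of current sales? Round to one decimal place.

23.1%

Unit CM = price − variable cost = £387.78 − £255.10 = £132.68. Break-even units = £5,963,800 ÷ £132.68 = 44,948.75; break-even revenue = 44,948.75 × £387.78 = £17,430,225.84.
Actual sales revenue = 58,420 × £387.78 = £22,654,107.60.
Margin of safety = (£22,654,107.60 − £17,430,225.84) ÷ £22,654,107.60 = 23.1%.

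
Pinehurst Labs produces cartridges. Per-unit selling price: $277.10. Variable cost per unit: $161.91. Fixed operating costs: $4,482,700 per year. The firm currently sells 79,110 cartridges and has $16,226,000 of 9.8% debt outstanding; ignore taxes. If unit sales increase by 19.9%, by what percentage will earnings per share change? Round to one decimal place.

+59.7%

Contribution at this volume is 79,110 × $115.19 = $9,112,680.90.
EBIT = $9,112,680.90 − $4,482,700 = $4,629,980.90.
After interest of $1,590,148.00, pre-tax earnings = $3,039,832.90.
DCL = total CM / (EBIT − I) = $9,112,680.90 / $3,039,832.90 = 2.9978.
EPS therefore changes by 2.9978 × (+19.9%) = +59.7%.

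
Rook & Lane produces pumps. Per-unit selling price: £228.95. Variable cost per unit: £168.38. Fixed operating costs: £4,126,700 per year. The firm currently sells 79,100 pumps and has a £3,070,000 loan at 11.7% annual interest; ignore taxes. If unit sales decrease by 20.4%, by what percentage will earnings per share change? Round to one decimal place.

-320.2%

Total contribution margin = 79,100 × £60.57 = £4,791,087.00.
EBIT = £4,791,087.00 − £4,126,700 = £664,387.00.
After interest of £359,190.00, pre-tax earnings = £305,197.00.
Degree of combined leverage = contribution ÷ (EBIT − I) = £4,791,087.00 ÷ £305,197.00 = 15.6983.
EPS therefore changes by 15.6983 × (-20.4%) = -320.2%.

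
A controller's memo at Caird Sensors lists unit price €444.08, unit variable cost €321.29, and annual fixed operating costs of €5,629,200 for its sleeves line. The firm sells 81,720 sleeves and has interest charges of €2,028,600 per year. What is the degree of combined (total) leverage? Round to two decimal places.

4.22

Total contribution margin = 81,720 × €122.79 = €10,034,398.80.
Operating income = contribution − fixed costs = €10,034,398.80 − €5,629,200 = €4,405,198.80. Interest = €2,028,600.00, so EBIT − I = €2,376,598.80.
DCL = contribution ÷ (EBIT − I) = €10,034,398.80 ÷ €2,376,598.80 = 4.2222.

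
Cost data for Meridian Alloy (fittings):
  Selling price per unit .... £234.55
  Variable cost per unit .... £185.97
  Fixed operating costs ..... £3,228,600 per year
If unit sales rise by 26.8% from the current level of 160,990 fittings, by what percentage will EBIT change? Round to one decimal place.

+45.6%

Total contribution margin = 160,990 × £48.58 = £7,820,894.20.
Operating income = contribution − fixed costs = £7,820,894.20 − £3,228,600 = £4,592,294.20.
Degree of operating leverage = £7,820,894.20 / £4,592,294.20 = 1.7030.
Operating income changes by 1.7030 × +26.8% = +45.6%.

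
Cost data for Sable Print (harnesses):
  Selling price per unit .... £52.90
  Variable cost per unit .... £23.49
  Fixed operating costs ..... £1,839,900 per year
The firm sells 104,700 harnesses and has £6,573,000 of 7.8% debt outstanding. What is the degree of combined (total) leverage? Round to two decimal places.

At 104,700 units, contribution = 104,700 × £29.41 = £3,079,227.00.
Subtracting fixed costs: EBIT = £3,079,227.00 − £1,839,900 = £1,239,327.00. Interest = £512,694.00, so EBIT − I = £726,633.00.
DCL = contribution ÷ (EBIT − I) = £3,079,227.00 ÷ £726,633.00 = 4.2377.

4.24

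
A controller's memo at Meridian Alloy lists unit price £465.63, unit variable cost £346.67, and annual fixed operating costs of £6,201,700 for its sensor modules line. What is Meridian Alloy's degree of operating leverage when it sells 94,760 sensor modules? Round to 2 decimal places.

2.22

Total contribution margin = 94,760 × £118.96 = £11,272,649.60.
Operating income = contribution − fixed costs = £11,272,649.60 − £6,201,700 = £5,070,949.60.
Degree of operating leverage = £11,272,649.60 / £5,070,949.60 = 2.2230.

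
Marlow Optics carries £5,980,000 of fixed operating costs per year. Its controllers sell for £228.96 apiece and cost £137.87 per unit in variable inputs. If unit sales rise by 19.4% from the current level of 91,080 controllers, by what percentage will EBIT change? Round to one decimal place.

+69.5%

Contribution at this volume is 91,080 × £91.09 = £8,296,477.20.
EBIT = £8,296,477.20 − £5,980,000 = £2,316,477.20.
DOL = contribution ÷ EBIT = £8,296,477.20 ÷ £2,316,477.20 = 3.5815.
%ΔEBIT = DOL × %ΔSales = 3.5815 × +19.4% = +69.5%.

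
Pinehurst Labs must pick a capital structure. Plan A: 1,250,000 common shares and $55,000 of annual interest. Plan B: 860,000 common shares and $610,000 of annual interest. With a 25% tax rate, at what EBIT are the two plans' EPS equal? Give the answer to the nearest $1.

$1,833,846

Set EPS_A = EPS_B: (EBIT − $55,000)(1 − 0.25) ÷ 1,250,000 = (EBIT − $610,000)(1 − 0.25) ÷ 860,000.
The (1 − t) factor cancels: (EBIT − 55,000) × 860,000 = (EBIT − 610,000) × 1,250,000.
EBIT × (1,250,000 − 860,000) = 610,000 × 1,250,000 − 55,000 × 860,000 = 715,200,000,000, so EBIT = 715,200,000,000 ÷ 390,000 = 1,833,846.15.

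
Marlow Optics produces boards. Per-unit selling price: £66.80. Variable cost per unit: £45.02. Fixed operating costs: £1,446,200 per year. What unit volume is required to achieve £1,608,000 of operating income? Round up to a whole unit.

140,230 boards

Unit CM = price − variable cost = £66.80 − £45.02 = £21.78.
Required volume = (fixed costs + target profit) ÷ CM = (£1,446,200 + £1,608,000) ÷ £21.78 = 140,229.57, so 140,230 boards.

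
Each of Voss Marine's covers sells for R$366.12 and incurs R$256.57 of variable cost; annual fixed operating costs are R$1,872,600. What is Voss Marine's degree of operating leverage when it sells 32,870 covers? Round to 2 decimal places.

2.08

Total contribution margin = 32,870 × R$109.55 = R$3,600,908.50.
Operating income = contribution − fixed costs = R$3,600,908.50 − R$1,872,600 = R$1,728,308.50.
So DOL = total CM / EBIT = R$3,600,908.50 / R$1,728,308.50 = 2.0835.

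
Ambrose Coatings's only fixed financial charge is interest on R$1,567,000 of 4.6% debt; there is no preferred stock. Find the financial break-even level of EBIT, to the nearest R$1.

Annual interest = 4.6% × R$1,567,000 = R$72,082.00.
With no preferred dividends, EPS = 0 when EBIT exactly covers interest, so the financial break-even EBIT is R$72,082.00.

R$72,082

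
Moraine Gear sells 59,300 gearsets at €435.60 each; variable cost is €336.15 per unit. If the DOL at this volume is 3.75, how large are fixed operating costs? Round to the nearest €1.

€4,324,749

Total contribution margin = 59,300 × €99.45 = €5,897,385.00.
Since DOL = CM ÷ EBIT, EBIT = €5,897,385.00 ÷ 3.75 = €1,572,636.00.
And FC = contribution − EBIT = €5,897,385.00 − €1,572,636.00 = €4,324,749.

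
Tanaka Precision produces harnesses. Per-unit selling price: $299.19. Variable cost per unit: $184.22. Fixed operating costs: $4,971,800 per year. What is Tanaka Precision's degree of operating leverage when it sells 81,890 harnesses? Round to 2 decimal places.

Total contribution margin = 81,890 × $114.97 = $9,414,893.30.
EBIT = $9,414,893.30 − $4,971,800 = $4,443,093.30.
DOL = contribution ÷ EBIT = $9,414,893.30 ÷ $4,443,093.30 = 2.1190.

2.12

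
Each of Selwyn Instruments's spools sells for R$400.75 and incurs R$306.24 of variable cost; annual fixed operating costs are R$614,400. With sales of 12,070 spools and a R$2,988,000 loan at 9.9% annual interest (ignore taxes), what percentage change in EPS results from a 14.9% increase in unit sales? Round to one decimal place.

+73.7%

Total contribution margin = 12,070 × R$94.51 = R$1,140,735.70.
Subtracting fixed costs: EBIT = R$1,140,735.70 − R$614,400 = R$526,335.70.
After interest of R$295,812.00, pre-tax earnings = R$230,523.70.
Degree of combined leverage = contribution ÷ (EBIT − I) = R$1,140,735.70 ÷ R$230,523.70 = 4.9485.
EPS therefore changes by 4.9485 × (+14.9%) = +73.7%.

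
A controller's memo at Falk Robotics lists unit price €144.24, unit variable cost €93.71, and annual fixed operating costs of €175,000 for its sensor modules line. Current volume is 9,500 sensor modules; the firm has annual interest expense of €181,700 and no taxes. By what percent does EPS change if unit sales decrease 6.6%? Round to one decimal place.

-25.7%

Total contribution margin = 9,500 × €50.53 = €480,035.00.
Subtracting fixed costs: EBIT = €480,035.00 − €175,000 = €305,035.00.
After interest of €181,700.00, pre-tax earnings = €123,335.00.
Degree of combined leverage = contribution ÷ (EBIT − I) = €480,035.00 ÷ €123,335.00 = 3.8921.
%ΔEPS = DCL × %ΔSales = 3.8921 × -6.6% = -25.7%.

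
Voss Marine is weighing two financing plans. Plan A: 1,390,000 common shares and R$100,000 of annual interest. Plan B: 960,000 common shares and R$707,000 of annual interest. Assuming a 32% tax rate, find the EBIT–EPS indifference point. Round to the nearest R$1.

R$2,062,163

At indifference, (EBIT − 100,000)(1 − t)/1,390,000 = (EBIT − 707,000)(1 − t)/960,000.
Cancelling (1 − t) and cross-multiplying: 960,000·(EBIT − 100,000) = 1,390,000·(EBIT − 707,000).
EBIT × (1,390,000 − 960,000) = 707,000 × 1,390,000 − 100,000 × 960,000 = 886,730,000,000, so EBIT = 886,730,000,000 ÷ 430,000 = 2,062,162.79.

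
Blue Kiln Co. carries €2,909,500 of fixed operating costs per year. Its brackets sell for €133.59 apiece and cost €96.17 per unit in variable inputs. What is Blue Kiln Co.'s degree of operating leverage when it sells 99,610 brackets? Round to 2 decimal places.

4.56

Contribution at this volume is 99,610 × €37.42 = €3,727,406.20.
Subtracting fixed costs: EBIT = €3,727,406.20 − €2,909,500 = €817,906.20.
DOL = contribution ÷ EBIT = €3,727,406.20 ÷ €817,906.20 = 4.5573.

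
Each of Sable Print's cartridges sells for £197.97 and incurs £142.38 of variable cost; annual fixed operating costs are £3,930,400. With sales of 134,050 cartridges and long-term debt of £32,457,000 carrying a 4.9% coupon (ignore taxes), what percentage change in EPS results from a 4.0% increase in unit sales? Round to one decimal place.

At 134,050 units, contribution = 134,050 × £55.59 = £7,451,839.50.
Operating income = contribution − fixed costs = £7,451,839.50 − £3,930,400 = £3,521,439.50.
After interest of £1,590,393.00, pre-tax earnings = £1,931,046.50.
Degree of combined leverage = contribution ÷ (EBIT − I) = £7,451,839.50 ÷ £1,931,046.50 = 3.8590.
EPS therefore changes by 3.8590 × (+4.0%) = +15.4%.

+15.4%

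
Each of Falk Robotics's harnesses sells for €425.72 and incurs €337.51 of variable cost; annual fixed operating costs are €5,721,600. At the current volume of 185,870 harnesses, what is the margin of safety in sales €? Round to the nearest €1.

Unit CM = price − variable cost = €425.72 − €337.51 = €88.21. Break-even units = €5,721,600 ÷ €88.21 = 64,863.39; break-even revenue = 64,863.39 × €425.72 = €27,613,644.17.
Actual sales revenue = 185,870 × €425.72 = €79,128,576.40.
Margin of safety = €79,128,576.40 − €27,613,644.17 = €51,514,932.

€51,514,932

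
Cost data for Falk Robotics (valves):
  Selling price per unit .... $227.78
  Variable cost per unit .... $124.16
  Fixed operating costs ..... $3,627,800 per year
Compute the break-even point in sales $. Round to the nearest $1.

$7,974,718

Contribution margin per unit = $227.78 − $124.16 = $103.62, a CM ratio of $103.62 ÷ $227.78 = 0.4549.
Break-even sales = FC ÷ CM ratio = $3,627,800 × $227.78 / $103.62 = $7,974,718.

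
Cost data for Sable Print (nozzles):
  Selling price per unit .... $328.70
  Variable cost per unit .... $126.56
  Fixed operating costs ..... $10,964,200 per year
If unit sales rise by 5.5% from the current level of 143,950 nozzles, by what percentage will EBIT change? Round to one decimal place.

Total contribution margin = 143,950 × $202.14 = $29,098,053.00.
Subtracting fixed costs: EBIT = $29,098,053.00 − $10,964,200 = $18,133,853.00.
So DOL = total CM / EBIT = $29,098,053.00 / $18,133,853.00 = 1.6046.
%ΔEBIT = DOL × %ΔSales = 1.6046 × +5.5% = +8.8%.

+8.8%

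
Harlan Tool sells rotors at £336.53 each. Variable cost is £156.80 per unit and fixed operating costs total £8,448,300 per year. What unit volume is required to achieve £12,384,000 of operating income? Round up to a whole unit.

115,909 rotors

Unit CM = price − variable cost = £336.53 − £156.80 = £179.73.
Units = (FC + target) / CM = (£8,448,300 + £12,384,000) / £179.73 = 115,908.86, so 115,909 rotors.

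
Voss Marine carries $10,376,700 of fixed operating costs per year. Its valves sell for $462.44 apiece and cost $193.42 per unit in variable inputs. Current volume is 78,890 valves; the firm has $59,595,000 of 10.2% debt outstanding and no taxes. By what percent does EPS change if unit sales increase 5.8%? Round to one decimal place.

+25.8%

At 78,890 units, contribution = 78,890 × $269.02 = $21,222,987.80.
EBIT = $21,222,987.80 − $10,376,700 = $10,846,287.80.
After interest of $6,078,690.00, pre-tax earnings = $4,767,597.80.
Degree of combined leverage = contribution ÷ (EBIT − I) = $21,222,987.80 ÷ $4,767,597.80 = 4.4515.
%ΔEPS = DCL × %ΔSales = 4.4515 × +5.8% = +25.8%.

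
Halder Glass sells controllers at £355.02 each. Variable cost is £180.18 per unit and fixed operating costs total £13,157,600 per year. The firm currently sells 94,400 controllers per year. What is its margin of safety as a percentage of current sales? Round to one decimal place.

Each unit contributes £355.02 − £180.18 = £174.84. Break-even units = £13,157,600 ÷ £174.84 = 75,255.09; break-even revenue = 75,255.09 × £355.02 = £26,717,062.18.
Actual sales revenue = 94,400 × £355.02 = £33,513,888.00.
Margin of safety = (£33,513,888.00 − £26,717,062.18) ÷ £33,513,888.00 = 20.3%.

20.3%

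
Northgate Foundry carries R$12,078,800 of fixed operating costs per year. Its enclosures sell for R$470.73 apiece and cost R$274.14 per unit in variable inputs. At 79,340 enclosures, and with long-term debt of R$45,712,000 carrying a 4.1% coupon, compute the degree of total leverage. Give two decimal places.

Total contribution margin = 79,340 × R$196.59 = R$15,597,450.60.
Operating income = contribution − fixed costs = R$15,597,450.60 − R$12,078,800 = R$3,518,650.60. Interest = R$1,874,192.00.
DOL = R$15,597,450.60 ÷ R$3,518,650.60 = 4.4328; DFL = R$3,518,650.60 ÷ R$1,644,458.60 = 2.1397.
Combined leverage = 4.4328 × 2.1397 = 9.4849.

9.48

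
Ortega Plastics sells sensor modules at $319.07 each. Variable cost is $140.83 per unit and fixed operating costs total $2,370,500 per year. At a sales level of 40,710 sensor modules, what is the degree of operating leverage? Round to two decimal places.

1.49

Total contribution margin = 40,710 × $178.24 = $7,256,150.40.
Operating income = contribution − fixed costs = $7,256,150.40 − $2,370,500 = $4,885,650.40.
DOL = contribution ÷ EBIT = $7,256,150.40 ÷ $4,885,650.40 = 1.4852.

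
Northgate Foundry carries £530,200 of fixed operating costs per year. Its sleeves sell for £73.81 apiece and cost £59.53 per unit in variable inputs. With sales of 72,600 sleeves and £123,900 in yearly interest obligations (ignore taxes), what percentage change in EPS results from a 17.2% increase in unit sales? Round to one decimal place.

+46.6%

At 72,600 units, contribution = 72,600 × £14.28 = £1,036,728.00.
Operating income = contribution − fixed costs = £1,036,728.00 − £530,200 = £506,528.00.
Interest = £123,900.00, so EBIT − I = £382,628.00.
DCL = total CM / (EBIT − I) = £1,036,728.00 / £382,628.00 = 2.7095.
%ΔEPS = DCL × %ΔSales = 2.7095 × +17.2% = +46.6%.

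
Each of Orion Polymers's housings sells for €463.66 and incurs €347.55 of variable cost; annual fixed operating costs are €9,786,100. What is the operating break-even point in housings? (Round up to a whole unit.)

84,284 housings

Each unit contributes €463.66 − €347.55 = €116.11.
Break-even Q = €9,786,100 / €116.11 = 84,283.01 → 84,284 housings.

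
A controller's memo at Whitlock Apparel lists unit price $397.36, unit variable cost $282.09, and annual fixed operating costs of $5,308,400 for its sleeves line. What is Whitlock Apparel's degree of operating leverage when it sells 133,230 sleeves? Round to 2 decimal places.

Total contribution margin = 133,230 × $115.27 = $15,357,422.10.
Operating income = contribution − fixed costs = $15,357,422.10 − $5,308,400 = $10,049,022.10.
So DOL = total CM / EBIT = $15,357,422.10 / $10,049,022.10 = 1.5283.

1.53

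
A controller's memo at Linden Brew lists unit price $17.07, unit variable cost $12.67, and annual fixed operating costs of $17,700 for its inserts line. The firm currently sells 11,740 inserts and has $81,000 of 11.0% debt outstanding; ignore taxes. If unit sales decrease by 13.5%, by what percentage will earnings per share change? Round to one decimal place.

Contribution at this volume is 11,740 × $4.40 = $51,656.00.
Operating income = contribution − fixed costs = $51,656.00 − $17,700 = $33,956.00.
After interest of $8,910.00, pre-tax earnings = $25,046.00.
Degree of combined leverage = contribution ÷ (EBIT − I) = $51,656.00 ÷ $25,046.00 = 2.0624.
EPS therefore changes by 2.0624 × (-13.5%) = -27.8%.

-27.8%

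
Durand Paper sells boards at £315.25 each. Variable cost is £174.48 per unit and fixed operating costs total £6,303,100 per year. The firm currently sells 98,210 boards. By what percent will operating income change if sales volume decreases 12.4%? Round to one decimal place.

Contribution at this volume is 98,210 × £140.77 = £13,825,021.70.
EBIT = £13,825,021.70 − £6,303,100 = £7,521,921.70.
Degree of operating leverage = £13,825,021.70 / £7,521,921.70 = 1.8380.
%ΔEBIT = DOL × %ΔSales = 1.8380 × -12.4% = -22.8%.

-22.8%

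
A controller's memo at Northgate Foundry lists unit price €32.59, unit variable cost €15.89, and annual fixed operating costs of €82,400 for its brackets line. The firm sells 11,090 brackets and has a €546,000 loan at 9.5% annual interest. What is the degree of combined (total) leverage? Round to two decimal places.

Contribution at this volume is 11,090 × €16.70 = €185,203.00.
EBIT = €185,203.00 − €82,400 = €102,803.00. Interest = €51,870.00, so EBIT − I = €50,933.00.
DCL = contribution ÷ (EBIT − I) = €185,203.00 ÷ €50,933.00 = 3.6362.

3.64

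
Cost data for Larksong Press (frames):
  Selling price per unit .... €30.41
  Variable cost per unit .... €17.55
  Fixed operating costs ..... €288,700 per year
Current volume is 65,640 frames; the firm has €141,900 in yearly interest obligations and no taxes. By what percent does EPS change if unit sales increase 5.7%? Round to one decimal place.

+11.6%

At 65,640 units, contribution = 65,640 × €12.86 = €844,130.40.
EBIT = €844,130.40 − €288,700 = €555,430.40.
After interest of €141,900.00, pre-tax earnings = €413,530.40.
Degree of combined leverage = contribution ÷ (EBIT − I) = €844,130.40 ÷ €413,530.40 = 2.0413.
EPS therefore changes by 2.0413 × (+5.7%) = +11.6%.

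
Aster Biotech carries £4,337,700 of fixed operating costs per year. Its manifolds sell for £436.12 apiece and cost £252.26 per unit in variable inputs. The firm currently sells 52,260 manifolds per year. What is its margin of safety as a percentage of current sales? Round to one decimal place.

54.9%

Each unit contributes £436.12 − £252.26 = £183.86. Break-even units = £4,337,700 ÷ £183.86 = 23,592.41; break-even revenue = 23,592.41 × £436.12 = £10,289,120.66.
Actual sales revenue = 52,260 × £436.12 = £22,791,631.20.
Margin of safety = (£22,791,631.20 − £10,289,120.66) ÷ £22,791,631.20 = 54.9%.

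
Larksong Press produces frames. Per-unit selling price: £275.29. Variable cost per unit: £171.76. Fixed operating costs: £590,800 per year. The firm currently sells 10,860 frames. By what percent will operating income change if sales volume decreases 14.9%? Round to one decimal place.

At 10,860 units, contribution = 10,860 × £103.53 = £1,124,335.80.
Operating income = contribution − fixed costs = £1,124,335.80 − £590,800 = £533,535.80.
Degree of operating leverage = £1,124,335.80 / £533,535.80 = 2.1073.
So EBIT moves 2.1073 × (-14.9%) = -31.4%.

-31.4%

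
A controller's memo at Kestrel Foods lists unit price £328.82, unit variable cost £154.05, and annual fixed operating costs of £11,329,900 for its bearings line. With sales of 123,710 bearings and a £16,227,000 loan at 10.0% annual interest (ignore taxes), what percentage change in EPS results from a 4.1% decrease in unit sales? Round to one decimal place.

Total contribution margin = 123,710 × £174.77 = £21,620,796.70.
EBIT = £21,620,796.70 − £11,329,900 = £10,290,896.70.
After interest of £1,622,700.00, pre-tax earnings = £8,668,196.70.
Degree of combined leverage = contribution ÷ (EBIT − I) = £21,620,796.70 ÷ £8,668,196.70 = 2.4943.
%ΔEPS = DCL × %ΔSales = 2.4943 × -4.1% = -10.2%.

-10.2%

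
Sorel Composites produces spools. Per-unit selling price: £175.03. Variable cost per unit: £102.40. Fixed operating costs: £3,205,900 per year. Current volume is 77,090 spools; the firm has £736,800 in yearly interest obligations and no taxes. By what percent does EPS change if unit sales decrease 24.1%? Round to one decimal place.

-81.5%

Contribution at this volume is 77,090 × £72.63 = £5,599,046.70.
Operating income = contribution − fixed costs = £5,599,046.70 − £3,205,900 = £2,393,146.70.
After interest of £736,800.00, pre-tax earnings = £1,656,346.70.
DCL = total CM / (EBIT − I) = £5,599,046.70 / £1,656,346.70 = 3.3804.
EPS therefore changes by 3.3804 × (-24.1%) = -81.5%.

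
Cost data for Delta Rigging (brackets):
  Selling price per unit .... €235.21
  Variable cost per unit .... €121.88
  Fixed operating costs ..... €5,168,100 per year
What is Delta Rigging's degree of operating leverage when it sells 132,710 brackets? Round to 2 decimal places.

At 132,710 units, contribution = 132,710 × €113.33 = €15,040,024.30.
EBIT = €15,040,024.30 − €5,168,100 = €9,871,924.30.
So DOL = total CM / EBIT = €15,040,024.30 / €9,871,924.30 = 1.5235.

1.52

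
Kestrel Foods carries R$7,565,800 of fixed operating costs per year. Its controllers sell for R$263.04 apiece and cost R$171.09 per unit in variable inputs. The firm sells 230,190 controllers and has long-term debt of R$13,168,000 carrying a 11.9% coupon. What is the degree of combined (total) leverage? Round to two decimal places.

Contribution at this volume is 230,190 × R$91.95 = R$21,165,970.50.
Operating income = contribution − fixed costs = R$21,165,970.50 − R$7,565,800 = R$13,600,170.50. Interest = R$1,566,992.00, so EBIT − I = R$12,033,178.50.
Degree of total leverage = total CM / (EBIT − interest) = R$21,165,970.50 / R$12,033,178.50 = 1.7590.

1.76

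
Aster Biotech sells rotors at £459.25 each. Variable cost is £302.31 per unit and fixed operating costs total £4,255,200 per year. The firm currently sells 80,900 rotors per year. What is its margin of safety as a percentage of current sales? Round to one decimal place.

66.5%

Each unit contributes £459.25 − £302.31 = £156.94. Break-even units = £4,255,200 ÷ £156.94 = 27,113.55; break-even revenue = 27,113.55 × £459.25 = £12,451,896.27.
Actual sales revenue = 80,900 × £459.25 = £37,153,325.00.
Margin of safety = (£37,153,325.00 − £12,451,896.27) ÷ £37,153,325.00 = 66.5%.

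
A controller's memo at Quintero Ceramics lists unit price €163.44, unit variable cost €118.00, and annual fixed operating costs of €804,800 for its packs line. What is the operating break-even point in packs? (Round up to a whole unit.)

17,712 packs

Contribution margin per unit = €163.44 − €118.00 = €45.44.
Units to break even: €804,800 ÷ €45.44 = 17,711.27, rounded up to 17,712.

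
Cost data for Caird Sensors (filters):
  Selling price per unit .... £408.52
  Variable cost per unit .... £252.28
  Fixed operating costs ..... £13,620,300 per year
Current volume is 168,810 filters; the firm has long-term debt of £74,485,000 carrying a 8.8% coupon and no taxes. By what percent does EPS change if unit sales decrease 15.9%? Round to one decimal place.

At 168,810 units, contribution = 168,810 × £156.24 = £26,374,874.40.
Operating income = contribution − fixed costs = £26,374,874.40 − £13,620,300 = £12,754,574.40.
After interest of £6,554,680.00, pre-tax earnings = £6,199,894.40.
Degree of combined leverage = contribution ÷ (EBIT − I) = £26,374,874.40 ÷ £6,199,894.40 = 4.2541.
EPS therefore changes by 4.2541 × (-15.9%) = -67.6%.

-67.6%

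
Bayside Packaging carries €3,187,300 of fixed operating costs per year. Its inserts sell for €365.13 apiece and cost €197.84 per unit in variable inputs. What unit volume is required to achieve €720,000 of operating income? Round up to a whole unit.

Each unit contributes €365.13 − €197.84 = €167.29.
Units = (FC + target) / CM = (€3,187,300 + €720,000) / €167.29 = 23,356.45, so 23,357 inserts.

23,357 inserts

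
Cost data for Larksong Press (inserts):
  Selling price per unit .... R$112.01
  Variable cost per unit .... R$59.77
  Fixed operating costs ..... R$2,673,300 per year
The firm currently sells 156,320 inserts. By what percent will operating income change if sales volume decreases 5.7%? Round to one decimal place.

Contribution at this volume is 156,320 × R$52.24 = R$8,166,156.80.
Operating income = contribution − fixed costs = R$8,166,156.80 − R$2,673,300 = R$5,492,856.80.
So DOL = total CM / EBIT = R$8,166,156.80 / R$5,492,856.80 = 1.4867.
%ΔEBIT = DOL × %ΔSales = 1.4867 × -5.7% = -8.5%.

-8.5%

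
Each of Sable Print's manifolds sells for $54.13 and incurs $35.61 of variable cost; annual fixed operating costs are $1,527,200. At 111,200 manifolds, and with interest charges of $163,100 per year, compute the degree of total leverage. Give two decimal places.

5.58

Contribution at this volume is 111,200 × $18.52 = $2,059,424.00.
EBIT = $2,059,424.00 − $1,527,200 = $532,224.00. Interest = $163,100.00, so EBIT − I = $369,124.00.
DCL = contribution ÷ (EBIT − I) = $2,059,424.00 ÷ $369,124.00 = 5.5792.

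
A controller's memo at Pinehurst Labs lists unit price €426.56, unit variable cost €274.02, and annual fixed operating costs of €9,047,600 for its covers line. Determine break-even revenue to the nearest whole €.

€25,300,539

Contribution margin per unit = €426.56 − €274.02 = €152.54, a CM ratio of €152.54 ÷ €426.56 = 0.3576.
Break-even sales = FC ÷ CM ratio = €9,047,600 × €426.56 / €152.54 = €25,300,539.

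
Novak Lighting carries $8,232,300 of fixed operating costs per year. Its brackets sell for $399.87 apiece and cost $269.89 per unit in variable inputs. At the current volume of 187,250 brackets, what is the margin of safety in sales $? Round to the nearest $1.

Unit CM = price − variable cost = $399.87 − $269.89 = $129.98. Break-even units = $8,232,300 ÷ $129.98 = 63,335.13; break-even revenue = 63,335.13 × $399.87 = $25,325,817.83.
Actual sales revenue = 187,250 × $399.87 = $74,875,657.50.
Margin of safety = $74,875,657.50 − $25,325,817.83 = $49,549,840.

$49,549,840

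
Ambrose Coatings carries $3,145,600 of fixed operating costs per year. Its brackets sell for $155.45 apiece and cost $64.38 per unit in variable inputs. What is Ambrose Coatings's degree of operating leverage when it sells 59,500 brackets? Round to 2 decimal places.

Total contribution margin = 59,500 × $91.07 = $5,418,665.00.
Subtracting fixed costs: EBIT = $5,418,665.00 − $3,145,600 = $2,273,065.00.
So DOL = total CM / EBIT = $5,418,665.00 / $2,273,065.00 = 2.3839.

2.38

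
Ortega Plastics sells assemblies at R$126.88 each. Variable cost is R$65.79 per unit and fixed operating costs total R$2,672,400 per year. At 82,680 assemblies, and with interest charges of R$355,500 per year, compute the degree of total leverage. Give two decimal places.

2.50

Total contribution margin = 82,680 × R$61.09 = R$5,050,921.20.
Operating income = contribution − fixed costs = R$5,050,921.20 − R$2,672,400 = R$2,378,521.20. Interest = R$355,500.00, so EBIT − I = R$2,023,021.20.
Degree of total leverage = total CM / (EBIT − interest) = R$5,050,921.20 / R$2,023,021.20 = 2.4967.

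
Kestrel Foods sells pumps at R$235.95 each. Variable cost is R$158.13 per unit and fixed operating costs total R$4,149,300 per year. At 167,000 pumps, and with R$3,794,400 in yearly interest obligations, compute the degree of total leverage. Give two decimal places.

Contribution at this volume is 167,000 × R$77.82 = R$12,995,940.00.
Subtracting fixed costs: EBIT = R$12,995,940.00 − R$4,149,300 = R$8,846,640.00. Interest = R$3,794,400.00.
DOL = R$12,995,940.00 ÷ R$8,846,640.00 = 1.4690; DFL = R$8,846,640.00 ÷ R$5,052,240.00 = 1.7510.
DCL = DOL × DFL = 1.4690 × 1.7510 = 2.5722.

2.57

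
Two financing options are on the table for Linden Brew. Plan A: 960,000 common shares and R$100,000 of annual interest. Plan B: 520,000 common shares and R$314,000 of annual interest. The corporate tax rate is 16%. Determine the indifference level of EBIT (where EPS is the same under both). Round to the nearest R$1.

R$566,909

Set EPS_A = EPS_B: (EBIT − R$100,000)(1 − 0.16) ÷ 960,000 = (EBIT − R$314,000)(1 − 0.16) ÷ 520,000.
Cancelling (1 − t) and cross-multiplying: 520,000·(EBIT − 100,000) = 960,000·(EBIT − 314,000).
EBIT × (960,000 − 520,000) = 314,000 × 960,000 − 100,000 × 520,000 = 249,440,000,000, so EBIT = 249,440,000,000 ÷ 440,000 = 566,909.09.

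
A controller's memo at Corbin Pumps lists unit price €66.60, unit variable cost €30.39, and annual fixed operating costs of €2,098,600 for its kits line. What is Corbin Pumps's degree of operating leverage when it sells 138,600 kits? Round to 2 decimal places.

1.72

Total contribution margin = 138,600 × €36.21 = €5,018,706.00.
Subtracting fixed costs: EBIT = €5,018,706.00 − €2,098,600 = €2,920,106.00.
Degree of operating leverage = €5,018,706.00 / €2,920,106.00 = 1.7187.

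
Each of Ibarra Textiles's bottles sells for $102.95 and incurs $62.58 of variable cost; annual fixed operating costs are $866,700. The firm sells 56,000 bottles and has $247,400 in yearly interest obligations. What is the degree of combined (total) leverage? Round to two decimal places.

1.97

Contribution at this volume is 56,000 × $40.37 = $2,260,720.00.
Subtracting fixed costs: EBIT = $2,260,720.00 − $866,700 = $1,394,020.00. Interest = $247,400.00, so EBIT − I = $1,146,620.00.
Degree of total leverage = total CM / (EBIT − interest) = $2,260,720.00 / $1,146,620.00 = 1.9716.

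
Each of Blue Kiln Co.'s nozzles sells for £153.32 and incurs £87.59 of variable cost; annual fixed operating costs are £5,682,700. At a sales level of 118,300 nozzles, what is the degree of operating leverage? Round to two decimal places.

At 118,300 units, contribution = 118,300 × £65.73 = £7,775,859.00.
Subtracting fixed costs: EBIT = £7,775,859.00 − £5,682,700 = £2,093,159.00.
So DOL = total CM / EBIT = £7,775,859.00 / £2,093,159.00 = 3.7149.

3.71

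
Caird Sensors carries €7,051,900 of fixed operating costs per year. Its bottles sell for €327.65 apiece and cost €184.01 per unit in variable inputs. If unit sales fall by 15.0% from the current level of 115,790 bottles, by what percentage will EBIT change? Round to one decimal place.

-26.0%

Contribution at this volume is 115,790 × €143.64 = €16,632,075.60.
EBIT = €16,632,075.60 − €7,051,900 = €9,580,175.60.
Degree of operating leverage = €16,632,075.60 / €9,580,175.60 = 1.7361.
%ΔEBIT = DOL × %ΔSales = 1.7361 × -15.0% = -26.0%.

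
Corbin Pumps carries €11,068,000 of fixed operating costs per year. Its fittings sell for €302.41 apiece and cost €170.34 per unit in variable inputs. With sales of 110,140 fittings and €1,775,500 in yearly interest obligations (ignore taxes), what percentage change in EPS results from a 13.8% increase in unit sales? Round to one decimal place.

Total contribution margin = 110,140 × €132.07 = €14,546,189.80.
Subtracting fixed costs: EBIT = €14,546,189.80 − €11,068,000 = €3,478,189.80.
After interest of €1,775,500.00, pre-tax earnings = €1,702,689.80.
DCL = total CM / (EBIT − I) = €14,546,189.80 / €1,702,689.80 = 8.5431.
%ΔEPS = DCL × %ΔSales = 8.5431 × +13.8% = +117.9%.

+117.9%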